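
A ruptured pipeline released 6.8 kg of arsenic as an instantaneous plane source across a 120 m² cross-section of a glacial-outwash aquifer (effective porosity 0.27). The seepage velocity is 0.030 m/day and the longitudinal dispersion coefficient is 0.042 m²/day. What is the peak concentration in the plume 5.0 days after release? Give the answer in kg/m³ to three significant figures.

0.129 kg/m³

The peak of an instantaneous 1D plume sits at x = vt; there the Gaussian factor is 1 and C_max = M/(n_e·A·√(4πDt)), where n_e·A is the pore area the mass is dissolved in.
√(4πDt) = √(4π × 0.042 × 5.0) = 1.624 m, so C_max = 6.8/(0.27 × 120 × 1.624) = 0.129 kg/m³.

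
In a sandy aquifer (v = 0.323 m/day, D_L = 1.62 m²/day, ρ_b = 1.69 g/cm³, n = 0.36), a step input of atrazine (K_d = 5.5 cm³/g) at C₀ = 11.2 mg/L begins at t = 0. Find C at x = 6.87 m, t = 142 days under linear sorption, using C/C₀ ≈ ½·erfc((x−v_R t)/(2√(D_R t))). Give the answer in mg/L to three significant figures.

1.19 mg/L

Retardation factor R = 1 + ρ_b·K_d/n = 1 + 1.69 × 5.5/0.36 = 26.82.
Sorption retards both mechanisms: v_R = v/R = 0.01204 m/day, D_R = D/R = 0.06040 m²/day.
v_R·t = 0.01204 × 142 = 1.70968 m; 2√(D_R t) = 5.857 m; argument = (6.87 − 1.70968)/5.857 = 0.8811.
C = C₀ × ½·erfc(0.8811) = 11.2 × 0.1064 = 1.19 mg/L.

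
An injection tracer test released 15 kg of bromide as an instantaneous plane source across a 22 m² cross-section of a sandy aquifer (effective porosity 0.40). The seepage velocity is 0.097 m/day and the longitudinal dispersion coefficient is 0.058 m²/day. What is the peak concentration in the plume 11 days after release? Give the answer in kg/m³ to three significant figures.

0.602 kg/m³

The peak of an instantaneous 1D plume sits at x = vt; there the Gaussian factor is 1 and C_max = M/(n_e·A·√(4πDt)), where n_e·A is the pore area the mass is dissolved in.
√(4πDt) = √(4π × 0.058 × 11) = 2.831 m, so C_max = 15/(0.40 × 22 × 2.831) = 0.602 kg/m³.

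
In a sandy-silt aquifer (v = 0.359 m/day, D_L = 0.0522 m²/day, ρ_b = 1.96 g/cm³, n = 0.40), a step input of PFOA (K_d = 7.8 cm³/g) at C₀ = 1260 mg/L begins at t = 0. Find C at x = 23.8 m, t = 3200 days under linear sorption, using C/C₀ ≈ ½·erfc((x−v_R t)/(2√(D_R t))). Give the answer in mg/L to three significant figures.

1220 mg/L

Retardation factor R = 1 + ρ_b·K_d/n = 1 + 1.96 × 7.8/0.40 = 39.22.
Sorption retards both mechanisms: v_R = v/R = 0.009153 m/day, D_R = D/R = 0.001331 m²/day.
v_R·t = 0.009153 × 3200 = 29.2896 m; 2√(D_R t) = 4.128 m; argument = (23.8 − 29.2896)/4.128 = -1.330.
C = C₀ × ½·erfc(-1.330) = 1260 × 0.9700 = 1220 mg/L.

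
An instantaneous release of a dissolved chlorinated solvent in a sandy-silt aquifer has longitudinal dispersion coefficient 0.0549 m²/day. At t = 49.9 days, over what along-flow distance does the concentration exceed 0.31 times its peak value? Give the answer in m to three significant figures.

The plume is Gaussian with σ = √(2Dt) = √(2 × 0.0549 × 49.9) = 2.341 m.
C/C_peak = exp(−Δx²/(2σ²)) = 0.31 ⇒ Δx = σ·√(−2 ln 0.31) = 2.341 × 1.530 = 3.582 m.
Width = 2Δx = 7.16 m.

7.16 m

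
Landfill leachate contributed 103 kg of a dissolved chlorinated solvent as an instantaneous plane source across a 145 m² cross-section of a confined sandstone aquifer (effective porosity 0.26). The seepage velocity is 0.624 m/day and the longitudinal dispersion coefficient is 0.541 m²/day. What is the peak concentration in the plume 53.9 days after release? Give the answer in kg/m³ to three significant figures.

The peak of an instantaneous 1D plume sits at x = vt; there the Gaussian factor is 1 and C_max = M/(n_e·A·√(4πDt)), where n_e·A is the pore area the mass is dissolved in.
√(4πDt) = √(4π × 0.541 × 53.9) = 19.14 m, so C_max = 103/(0.26 × 145 × 19.14) = 0.143 kg/m³.

0.143 kg/m³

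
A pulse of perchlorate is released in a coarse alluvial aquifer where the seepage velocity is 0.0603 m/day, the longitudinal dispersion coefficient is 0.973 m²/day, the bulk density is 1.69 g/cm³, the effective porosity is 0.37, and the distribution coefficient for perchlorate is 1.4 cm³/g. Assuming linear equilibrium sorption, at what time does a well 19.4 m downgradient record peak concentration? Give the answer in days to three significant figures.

Retardation factor R = 1 + ρ_b·K_d/n = 1 + 1.69 × 1.4/0.37 = 7.395.
Sorption retards both mechanisms: v_R = v/R = 0.008154 m/day, D_R = D/R = 0.1316 m²/day.
Peak time from v_R²t² + 2D_R t − x² = 0: t = (√(D_R² + v_R²x²) − D_R)/v_R².
√(D_R² + v_R²x²) = √(0.1316² + 0.008154² × 19.4²) = 0.2058; v_R² = 6.649e-05.
t = (0.2058 − 0.1316)/6.649e-05 = 1120 days.

1120 days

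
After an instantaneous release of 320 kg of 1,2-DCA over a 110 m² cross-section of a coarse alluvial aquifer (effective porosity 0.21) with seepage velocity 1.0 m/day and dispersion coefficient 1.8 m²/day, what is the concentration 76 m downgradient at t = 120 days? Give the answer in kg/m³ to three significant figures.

For an instantaneous plane source, C(x,t) = M/(n_e·A·√(4πDt)) · exp(−(x−vt)²/(4Dt)), with n_e·A the pore (flow) area.
Plume center vt = 1.0 × 120 = 120 m, so the well at 76 m is 44 m upgradient of the peak.
√(4πDt) = 52.10 m, giving peak height M/(n_e·A·√(4πDt)) = 320/(0.21 × 110 × 52.10) = 0.2659 kg/m³.
(x−vt)²/(4Dt) = (-44)²/(4 × 1.8 × 120) = 2.241; exp(−2.241) = 0.1064.
C = 0.2659 × 0.1064 = 0.0283 kg/m³.

0.0283 kg/m³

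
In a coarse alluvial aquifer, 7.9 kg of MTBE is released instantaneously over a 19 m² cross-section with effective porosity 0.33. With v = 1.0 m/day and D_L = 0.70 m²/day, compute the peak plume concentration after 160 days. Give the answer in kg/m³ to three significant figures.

The peak of an instantaneous 1D plume sits at x = vt; there the Gaussian factor is 1 and C_max = M/(n_e·A·√(4πDt)), where n_e·A is the pore area the mass is dissolved in.
√(4πDt) = √(4π × 0.70 × 160) = 37.52 m, so C_max = 7.9/(0.33 × 19 × 37.52) = 0.0336 kg/m³.

0.0336 kg/m³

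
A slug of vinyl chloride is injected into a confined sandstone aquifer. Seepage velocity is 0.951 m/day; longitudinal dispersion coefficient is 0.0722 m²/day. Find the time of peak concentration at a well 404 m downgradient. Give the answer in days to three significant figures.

425 days

For the 1D instantaneous-source solution, setting ∂C/∂t = 0 at fixed x gives v²t² + 2Dt − x² = 0, so t = (√(D² + v²x²) − D)/v².
√(D² + v²x²) = √(0.0722² + 0.951² × 404²) = 384.2; v² = 0.904401.
t = (384.2 − 0.0722)/0.904401 = 425 days (vs. the pure-advection estimate x/v = 425 d).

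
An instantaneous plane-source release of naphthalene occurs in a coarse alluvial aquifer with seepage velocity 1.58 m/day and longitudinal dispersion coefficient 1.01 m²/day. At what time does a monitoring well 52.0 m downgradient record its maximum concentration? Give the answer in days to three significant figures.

32.5 days

For the 1D instantaneous-source solution, setting ∂C/∂t = 0 at fixed x gives v²t² + 2Dt − x² = 0, so t = (√(D² + v²x²) − D)/v².
√(D² + v²x²) = √(1.01² + 1.58² × 52.0²) = 82.17; v² = 2.4964.
t = (82.17 − 1.01)/2.4964 = 32.5 days (vs. the pure-advection estimate x/v = 32.9 d).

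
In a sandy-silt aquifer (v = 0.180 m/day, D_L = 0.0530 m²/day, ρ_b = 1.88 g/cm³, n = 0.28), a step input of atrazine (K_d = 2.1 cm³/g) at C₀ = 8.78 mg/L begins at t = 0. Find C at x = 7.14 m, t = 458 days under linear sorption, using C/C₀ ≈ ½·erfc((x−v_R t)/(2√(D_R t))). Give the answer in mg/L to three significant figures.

Retardation factor R = 1 + ρ_b·K_d/n = 1 + 1.88 × 2.1/0.28 = 15.10.
Sorption retards both mechanisms: v_R = v/R = 0.01192 m/day, D_R = D/R = 0.003510 m²/day.
v_R·t = 0.01192 × 458 = 5.45936 m; 2√(D_R t) = 2.536 m; argument = (7.14 − 5.45936)/2.536 = 0.6627.
C = C₀ × ½·erfc(0.6627) = 8.78 × 0.1743 = 1.53 mg/L.

1.53 mg/L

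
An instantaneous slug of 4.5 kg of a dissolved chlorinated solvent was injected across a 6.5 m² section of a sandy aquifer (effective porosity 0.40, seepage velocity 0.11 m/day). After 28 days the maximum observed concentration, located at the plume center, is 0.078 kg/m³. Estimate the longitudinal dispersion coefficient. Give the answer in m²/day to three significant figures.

1.40 m²/day

At the plume center C_max = M/(n_e·A·√(4πDt)), so D = M²/(4πt·(n_e·A·C_max)²).
n_e·A·C_max = 0.40 × 6.5 × 0.078 = 0.2028 kg/m.
D = 4.5²/(4π × 28 × 0.2028²) = 1.40 m²/day.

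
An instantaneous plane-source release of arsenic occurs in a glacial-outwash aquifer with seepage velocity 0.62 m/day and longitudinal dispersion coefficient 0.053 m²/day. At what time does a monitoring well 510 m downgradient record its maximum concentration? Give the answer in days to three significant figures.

For the 1D instantaneous-source solution, setting ∂C/∂t = 0 at fixed x gives v²t² + 2Dt − x² = 0, so t = (√(D² + v²x²) − D)/v².
√(D² + v²x²) = √(0.053² + 0.62² × 510²) = 316.2; v² = 0.3844.
t = (316.2 − 0.053)/0.3844 = 822 days (vs. the pure-advection estimate x/v = 823 d).

822 days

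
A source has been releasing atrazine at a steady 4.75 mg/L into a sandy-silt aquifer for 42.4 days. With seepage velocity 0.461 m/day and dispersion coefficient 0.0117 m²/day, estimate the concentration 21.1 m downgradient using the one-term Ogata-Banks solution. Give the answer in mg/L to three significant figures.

0.282 mg/L

For a continuous step input, C/C₀ ≈ ½·erfc((x−vt)/(2√(Dt))).
vt = 0.461 × 42.4 = 19.5464 m and 2√(Dt) = 2√(0.0117 × 42.4) = 1.409 m.
Argument (x−vt)/(2√(Dt)) = (21.1 − 19.5464)/1.409 = 1.103; ½·erfc(1.103) = 0.05939.
C = 4.75 × 0.05939 = 0.282 mg/L.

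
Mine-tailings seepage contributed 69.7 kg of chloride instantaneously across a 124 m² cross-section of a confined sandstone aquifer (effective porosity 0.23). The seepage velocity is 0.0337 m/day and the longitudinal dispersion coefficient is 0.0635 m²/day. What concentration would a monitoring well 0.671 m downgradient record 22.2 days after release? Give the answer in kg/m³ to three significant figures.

0.580 kg/m³

For an instantaneous plane source, C(x,t) = M/(n_e·A·√(4πDt)) · exp(−(x−vt)²/(4Dt)), with n_e·A the pore (flow) area.
Plume center vt = 0.0337 × 22.2 = 0.74814 m, so the well at 0.671 m is 0.07714 m upgradient of the peak.
√(4πDt) = 4.209 m, giving peak height M/(n_e·A·√(4πDt)) = 69.7/(0.23 × 124 × 4.209) = 0.5806 kg/m³.
(x−vt)²/(4Dt) = (-0.07714)²/(4 × 0.0635 × 22.2) = 0.001055; exp(−0.001055) = 0.9989.
C = 0.5806 × 0.9989 = 0.580 kg/m³.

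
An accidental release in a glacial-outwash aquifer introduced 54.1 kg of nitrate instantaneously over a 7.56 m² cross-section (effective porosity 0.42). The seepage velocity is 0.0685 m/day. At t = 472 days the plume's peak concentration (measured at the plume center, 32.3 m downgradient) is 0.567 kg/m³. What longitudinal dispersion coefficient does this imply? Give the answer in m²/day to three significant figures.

0.152 m²/day

At the plume center C_max = M/(n_e·A·√(4πDt)), so D = M²/(4πt·(n_e·A·C_max)²).
n_e·A·C_max = 0.42 × 7.56 × 0.567 = 1.800 kg/m.
D = 54.1²/(4π × 472 × 1.800²) = 0.152 m²/day.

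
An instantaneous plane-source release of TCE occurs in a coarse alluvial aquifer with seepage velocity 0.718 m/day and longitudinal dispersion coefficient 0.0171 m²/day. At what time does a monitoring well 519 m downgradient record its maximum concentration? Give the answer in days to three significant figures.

723 days

For the 1D instantaneous-source solution, setting ∂C/∂t = 0 at fixed x gives v²t² + 2Dt − x² = 0, so t = (√(D² + v²x²) − D)/v².
√(D² + v²x²) = √(0.0171² + 0.718² × 519²) = 372.6; v² = 0.515524.
t = (372.6 − 0.0171)/0.515524 = 723 days (vs. the pure-advection estimate x/v = 723 d).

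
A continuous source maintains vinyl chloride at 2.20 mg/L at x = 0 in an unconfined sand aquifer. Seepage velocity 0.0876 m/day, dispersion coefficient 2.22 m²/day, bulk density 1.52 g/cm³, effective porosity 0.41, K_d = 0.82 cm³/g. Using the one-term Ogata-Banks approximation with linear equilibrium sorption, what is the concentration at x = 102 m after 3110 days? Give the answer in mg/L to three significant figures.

Retardation factor R = 1 + ρ_b·K_d/n = 1 + 1.52 × 0.82/0.41 = 4.040.
Sorption retards both mechanisms: v_R = v/R = 0.02168 m/day, D_R = D/R = 0.5495 m²/day.
v_R·t = 0.02168 × 3110 = 67.4248 m; 2√(D_R t) = 82.68 m; argument = (102 − 67.4248)/82.68 = 0.4182.
C = C₀ × ½·erfc(0.4182) = 2.20 × 0.2771 = 0.610 mg/L.

0.610 mg/L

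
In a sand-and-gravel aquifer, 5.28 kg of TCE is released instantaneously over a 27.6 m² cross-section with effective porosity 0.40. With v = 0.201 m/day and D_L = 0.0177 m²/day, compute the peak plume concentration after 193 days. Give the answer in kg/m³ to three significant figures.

0.0730 kg/m³

The peak of an instantaneous 1D plume sits at x = vt; there the Gaussian factor is 1 and C_max = M/(n_e·A·√(4πDt)), where n_e·A is the pore area the mass is dissolved in.
√(4πDt) = √(4π × 0.0177 × 193) = 6.552 m, so C_max = 5.28/(0.40 × 27.6 × 6.552) = 0.0730 kg/m³.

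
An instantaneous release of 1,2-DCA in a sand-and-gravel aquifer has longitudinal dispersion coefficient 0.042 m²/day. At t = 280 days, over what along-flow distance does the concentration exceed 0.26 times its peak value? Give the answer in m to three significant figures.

15.9 m

The plume is Gaussian with σ = √(2Dt) = √(2 × 0.042 × 280) = 4.850 m.
C/C_peak = exp(−Δx²/(2σ²)) = 0.26 ⇒ Δx = σ·√(−2 ln 0.26) = 4.850 × 1.641 = 7.959 m.
Width = 2Δx = 15.9 m.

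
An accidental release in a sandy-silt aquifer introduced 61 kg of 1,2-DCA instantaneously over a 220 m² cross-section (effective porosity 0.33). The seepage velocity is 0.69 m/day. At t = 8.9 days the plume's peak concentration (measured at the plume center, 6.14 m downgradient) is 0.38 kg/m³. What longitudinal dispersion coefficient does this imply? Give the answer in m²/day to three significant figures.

0.0437 m²/day

At the plume center C_max = M/(n_e·A·√(4πDt)), so D = M²/(4πt·(n_e·A·C_max)²).
n_e·A·C_max = 0.33 × 220 × 0.38 = 27.59 kg/m.
D = 61²/(4π × 8.9 × 27.59²) = 0.0437 m²/day.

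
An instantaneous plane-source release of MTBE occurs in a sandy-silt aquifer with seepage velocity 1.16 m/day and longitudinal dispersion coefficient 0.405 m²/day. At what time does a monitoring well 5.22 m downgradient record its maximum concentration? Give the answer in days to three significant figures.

4.21 days

For the 1D instantaneous-source solution, setting ∂C/∂t = 0 at fixed x gives v²t² + 2Dt − x² = 0, so t = (√(D² + v²x²) − D)/v².
√(D² + v²x²) = √(0.405² + 1.16² × 5.22²) = 6.069; v² = 1.3456.
t = (6.069 − 0.405)/1.3456 = 4.21 days (vs. the pure-advection estimate x/v = 4.50 d).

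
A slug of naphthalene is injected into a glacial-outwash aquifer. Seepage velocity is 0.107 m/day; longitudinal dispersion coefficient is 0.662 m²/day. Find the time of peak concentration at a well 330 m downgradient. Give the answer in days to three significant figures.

For the 1D instantaneous-source solution, setting ∂C/∂t = 0 at fixed x gives v²t² + 2Dt − x² = 0, so t = (√(D² + v²x²) − D)/v².
√(D² + v²x²) = √(0.662² + 0.107² × 330²) = 35.32; v² = 0.011449.
t = (35.32 − 0.662)/0.011449 = 3030 days (vs. the pure-advection estimate x/v = 3080 d).

3030 days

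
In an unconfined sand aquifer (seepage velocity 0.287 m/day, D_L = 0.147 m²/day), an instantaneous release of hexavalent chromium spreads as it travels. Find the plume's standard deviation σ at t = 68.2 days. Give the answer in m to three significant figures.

Dispersive spreading gives a Gaussian with σ² = 2Dt; advection only shifts the center.
σ = √(2 × 0.147 × 68.2) = 4.48 m.

4.48 m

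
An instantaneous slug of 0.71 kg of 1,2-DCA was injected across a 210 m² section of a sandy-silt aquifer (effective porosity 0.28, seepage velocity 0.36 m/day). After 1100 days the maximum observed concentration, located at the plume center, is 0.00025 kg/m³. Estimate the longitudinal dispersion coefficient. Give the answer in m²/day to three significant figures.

0.169 m²/day

At the plume center C_max = M/(n_e·A·√(4πDt)), so D = M²/(4πt·(n_e·A·C_max)²).
n_e·A·C_max = 0.28 × 210 × 0.00025 = 0.01470 kg/m.
D = 0.71²/(4π × 1100 × 0.01470²) = 0.169 m²/day.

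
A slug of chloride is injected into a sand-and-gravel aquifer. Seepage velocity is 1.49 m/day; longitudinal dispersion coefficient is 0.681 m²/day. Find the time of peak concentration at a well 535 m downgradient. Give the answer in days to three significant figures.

359 days

For the 1D instantaneous-source solution, setting ∂C/∂t = 0 at fixed x gives v²t² + 2Dt − x² = 0, so t = (√(D² + v²x²) − D)/v².
√(D² + v²x²) = √(0.681² + 1.49² × 535²) = 797.2; v² = 2.2201.
t = (797.2 − 0.681)/2.2201 = 359 days (vs. the pure-advection estimate x/v = 359 d).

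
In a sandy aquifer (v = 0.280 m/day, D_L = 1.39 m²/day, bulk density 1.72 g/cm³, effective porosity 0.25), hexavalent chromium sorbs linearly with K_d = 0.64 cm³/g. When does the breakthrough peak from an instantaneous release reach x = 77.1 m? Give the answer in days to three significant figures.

1400 days

Retardation factor R = 1 + ρ_b·K_d/n = 1 + 1.72 × 0.64/0.25 = 5.403.
Sorption retards both mechanisms: v_R = v/R = 0.05182 m/day, D_R = D/R = 0.2573 m²/day.
Peak time from v_R²t² + 2D_R t − x² = 0: t = (√(D_R² + v_R²x²) − D_R)/v_R².
√(D_R² + v_R²x²) = √(0.2573² + 0.05182² × 77.1²) = 4.004; v_R² = 0.002685.
t = (4.004 − 0.2573)/0.002685 = 1400 days.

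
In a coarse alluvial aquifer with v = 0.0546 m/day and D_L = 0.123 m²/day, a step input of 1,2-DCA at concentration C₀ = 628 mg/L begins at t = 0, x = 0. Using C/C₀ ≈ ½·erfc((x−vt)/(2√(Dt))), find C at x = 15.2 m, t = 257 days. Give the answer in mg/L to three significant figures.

For a continuous step input, C/C₀ ≈ ½·erfc((x−vt)/(2√(Dt))).
vt = 0.0546 × 257 = 14.0322 m and 2√(Dt) = 2√(0.123 × 257) = 11.24 m.
Argument (x−vt)/(2√(Dt)) = (15.2 − 14.0322)/11.24 = 0.1039; ½·erfc(0.1039) = 0.4416.
C = 628 × 0.4416 = 277 mg/L.

277 mg/L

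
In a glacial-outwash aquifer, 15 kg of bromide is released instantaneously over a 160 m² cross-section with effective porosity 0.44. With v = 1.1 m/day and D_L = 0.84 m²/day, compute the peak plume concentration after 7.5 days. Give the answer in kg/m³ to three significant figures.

The peak of an instantaneous 1D plume sits at x = vt; there the Gaussian factor is 1 and C_max = M/(n_e·A·√(4πDt)), where n_e·A is the pore area the mass is dissolved in.
√(4πDt) = √(4π × 0.84 × 7.5) = 8.898 m, so C_max = 15/(0.44 × 160 × 8.898) = 0.0239 kg/m³.

0.0239 kg/m³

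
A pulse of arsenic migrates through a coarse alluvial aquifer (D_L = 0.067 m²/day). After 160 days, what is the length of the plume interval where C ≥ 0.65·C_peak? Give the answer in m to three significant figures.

8.60 m

The plume is Gaussian with σ = √(2Dt) = √(2 × 0.067 × 160) = 4.630 m.
C/C_peak = exp(−Δx²/(2σ²)) = 0.65 ⇒ Δx = σ·√(−2 ln 0.65) = 4.630 × 0.9282 = 4.298 m.
Width = 2Δx = 8.60 m.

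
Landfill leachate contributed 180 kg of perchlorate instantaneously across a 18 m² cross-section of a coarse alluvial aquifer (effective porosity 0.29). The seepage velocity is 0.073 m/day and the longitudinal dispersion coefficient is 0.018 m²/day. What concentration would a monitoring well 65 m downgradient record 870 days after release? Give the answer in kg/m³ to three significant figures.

2.37 kg/m³

For an instantaneous plane source, C(x,t) = M/(n_e·A·√(4πDt)) · exp(−(x−vt)²/(4Dt)), with n_e·A the pore (flow) area.
Plume center vt = 0.073 × 870 = 63.51 m, so the well at 65 m is 1.49 m downgradient of the peak.
√(4πDt) = 14.03 m, giving peak height M/(n_e·A·√(4πDt)) = 180/(0.29 × 18 × 14.03) = 2.458 kg/m³.
(x−vt)²/(4Dt) = (1.49)²/(4 × 0.018 × 870) = 0.03544; exp(−0.03544) = 0.9652.
C = 2.458 × 0.9652 = 2.37 kg/m³.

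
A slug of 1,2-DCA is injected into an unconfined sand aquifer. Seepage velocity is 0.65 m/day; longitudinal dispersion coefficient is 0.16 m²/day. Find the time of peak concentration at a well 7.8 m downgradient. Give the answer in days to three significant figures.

For the 1D instantaneous-source solution, setting ∂C/∂t = 0 at fixed x gives v²t² + 2Dt − x² = 0, so t = (√(D² + v²x²) − D)/v².
√(D² + v²x²) = √(0.16² + 0.65² × 7.8²) = 5.073; v² = 0.4225.
t = (5.073 − 0.16)/0.4225 = 11.6 days (vs. the pure-advection estimate x/v = 12.0 d).

11.6 days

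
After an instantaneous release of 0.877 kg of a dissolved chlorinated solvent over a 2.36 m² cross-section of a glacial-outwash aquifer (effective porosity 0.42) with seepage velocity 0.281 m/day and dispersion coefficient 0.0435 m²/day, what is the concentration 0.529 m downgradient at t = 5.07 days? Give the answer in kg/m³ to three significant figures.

For an instantaneous plane source, C(x,t) = M/(n_e·A·√(4πDt)) · exp(−(x−vt)²/(4Dt)), with n_e·A the pore (flow) area.
Plume center vt = 0.281 × 5.07 = 1.42467 m, so the well at 0.529 m is 0.89567 m upgradient of the peak.
√(4πDt) = 1.665 m, giving peak height M/(n_e·A·√(4πDt)) = 0.877/(0.42 × 2.36 × 1.665) = 0.5314 kg/m³.
(x−vt)²/(4Dt) = (-0.89567)²/(4 × 0.0435 × 5.07) = 0.9094; exp(−0.9094) = 0.4028.
C = 0.5314 × 0.4028 = 0.214 kg/m³.

0.214 kg/m³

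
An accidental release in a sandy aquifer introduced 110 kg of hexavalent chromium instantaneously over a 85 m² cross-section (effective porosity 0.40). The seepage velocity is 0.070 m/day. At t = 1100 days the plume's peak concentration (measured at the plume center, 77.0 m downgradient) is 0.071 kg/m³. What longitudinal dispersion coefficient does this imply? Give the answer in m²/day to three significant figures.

0.150 m²/day

At the plume center C_max = M/(n_e·A·√(4πDt)), so D = M²/(4πt·(n_e·A·C_max)²).
n_e·A·C_max = 0.40 × 85 × 0.071 = 2.414 kg/m.
D = 110²/(4π × 1100 × 2.414²) = 0.150 m²/day.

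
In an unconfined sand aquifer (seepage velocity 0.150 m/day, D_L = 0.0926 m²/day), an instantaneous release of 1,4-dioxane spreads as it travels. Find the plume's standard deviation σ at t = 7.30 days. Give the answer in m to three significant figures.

Dispersive spreading gives a Gaussian with σ² = 2Dt; advection only shifts the center.
σ = √(2 × 0.0926 × 7.30) = 1.16 m.

1.16 m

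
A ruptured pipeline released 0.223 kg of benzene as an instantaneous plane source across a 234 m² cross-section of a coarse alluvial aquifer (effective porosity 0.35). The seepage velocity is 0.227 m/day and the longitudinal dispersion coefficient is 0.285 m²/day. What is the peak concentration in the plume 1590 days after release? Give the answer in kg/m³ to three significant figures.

The peak of an instantaneous 1D plume sits at x = vt; there the Gaussian factor is 1 and C_max = M/(n_e·A·√(4πDt)), where n_e·A is the pore area the mass is dissolved in.
√(4πDt) = √(4π × 0.285 × 1590) = 75.46 m, so C_max = 0.223/(0.35 × 234 × 75.46) = 3.61e-05 kg/m³.

3.61e-05 kg/m³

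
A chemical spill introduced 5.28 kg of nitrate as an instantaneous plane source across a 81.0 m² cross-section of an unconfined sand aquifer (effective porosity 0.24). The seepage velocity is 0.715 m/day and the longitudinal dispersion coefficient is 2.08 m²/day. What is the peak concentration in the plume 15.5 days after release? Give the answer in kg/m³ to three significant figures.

The peak of an instantaneous 1D plume sits at x = vt; there the Gaussian factor is 1 and C_max = M/(n_e·A·√(4πDt)), where n_e·A is the pore area the mass is dissolved in.
√(4πDt) = √(4π × 2.08 × 15.5) = 20.13 m, so C_max = 5.28/(0.24 × 81.0 × 20.13) = 0.0135 kg/m³.

0.0135 kg/m³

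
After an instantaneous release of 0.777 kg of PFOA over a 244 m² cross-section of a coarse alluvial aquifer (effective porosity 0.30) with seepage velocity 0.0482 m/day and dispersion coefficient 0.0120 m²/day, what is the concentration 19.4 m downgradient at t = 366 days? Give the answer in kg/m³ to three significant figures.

For an instantaneous plane source, C(x,t) = M/(n_e·A·√(4πDt)) · exp(−(x−vt)²/(4Dt)), with n_e·A the pore (flow) area.
Plume center vt = 0.0482 × 366 = 17.6412 m, so the well at 19.4 m is 1.7588 m downgradient of the peak.
√(4πDt) = 7.429 m, giving peak height M/(n_e·A·√(4πDt)) = 0.777/(0.30 × 244 × 7.429) = 0.001429 kg/m³.
(x−vt)²/(4Dt) = (1.7588)²/(4 × 0.0120 × 366) = 0.1761; exp(−0.1761) = 0.8385.
C = 0.001429 × 0.8385 = 0.00120 kg/m³.

0.00120 kg/m³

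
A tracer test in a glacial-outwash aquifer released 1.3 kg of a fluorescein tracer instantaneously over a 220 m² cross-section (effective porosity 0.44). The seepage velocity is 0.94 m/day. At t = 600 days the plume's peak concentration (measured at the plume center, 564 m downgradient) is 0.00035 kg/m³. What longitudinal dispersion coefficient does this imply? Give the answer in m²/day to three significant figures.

At the plume center C_max = M/(n_e·A·√(4πDt)), so D = M²/(4πt·(n_e·A·C_max)²).
n_e·A·C_max = 0.44 × 220 × 0.00035 = 0.03388 kg/m.
D = 1.3²/(4π × 600 × 0.03388²) = 0.195 m²/day.

0.195 m²/day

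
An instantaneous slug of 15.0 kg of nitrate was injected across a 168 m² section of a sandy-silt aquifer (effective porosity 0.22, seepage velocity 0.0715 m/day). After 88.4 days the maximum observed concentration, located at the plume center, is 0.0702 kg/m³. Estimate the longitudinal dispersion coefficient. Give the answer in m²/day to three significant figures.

0.0301 m²/day

At the plume center C_max = M/(n_e·A·√(4πDt)), so D = M²/(4πt·(n_e·A·C_max)²).
n_e·A·C_max = 0.22 × 168 × 0.0702 = 2.595 kg/m.
D = 15.0²/(4π × 88.4 × 2.595²) = 0.0301 m²/day.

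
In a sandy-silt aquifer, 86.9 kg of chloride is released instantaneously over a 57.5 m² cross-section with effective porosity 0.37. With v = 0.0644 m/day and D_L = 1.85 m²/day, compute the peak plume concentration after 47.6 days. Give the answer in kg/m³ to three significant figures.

0.123 kg/m³

The peak of an instantaneous 1D plume sits at x = vt; there the Gaussian factor is 1 and C_max = M/(n_e·A·√(4πDt)), where n_e·A is the pore area the mass is dissolved in.
√(4πDt) = √(4π × 1.85 × 47.6) = 33.27 m, so C_max = 86.9/(0.37 × 57.5 × 33.27) = 0.123 kg/m³.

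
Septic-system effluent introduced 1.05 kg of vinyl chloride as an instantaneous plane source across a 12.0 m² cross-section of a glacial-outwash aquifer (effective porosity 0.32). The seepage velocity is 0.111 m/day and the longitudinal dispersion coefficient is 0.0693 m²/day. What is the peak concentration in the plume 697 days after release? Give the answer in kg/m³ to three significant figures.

The peak of an instantaneous 1D plume sits at x = vt; there the Gaussian factor is 1 and C_max = M/(n_e·A·√(4πDt)), where n_e·A is the pore area the mass is dissolved in.
√(4πDt) = √(4π × 0.0693 × 697) = 24.64 m, so C_max = 1.05/(0.32 × 12.0 × 24.64) = 0.0111 kg/m³.

0.0111 kg/m³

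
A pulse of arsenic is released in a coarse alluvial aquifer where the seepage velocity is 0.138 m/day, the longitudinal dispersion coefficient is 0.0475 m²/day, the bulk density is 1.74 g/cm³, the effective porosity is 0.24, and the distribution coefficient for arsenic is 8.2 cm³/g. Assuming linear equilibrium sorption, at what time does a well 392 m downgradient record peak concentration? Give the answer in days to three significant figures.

172000 days

Retardation factor R = 1 + ρ_b·K_d/n = 1 + 1.74 × 8.2/0.24 = 60.45.
Sorption retards both mechanisms: v_R = v/R = 0.002283 m/day, D_R = D/R = 0.0007858 m²/day.
Peak time from v_R²t² + 2D_R t − x² = 0: t = (√(D_R² + v_R²x²) − D_R)/v_R².
√(D_R² + v_R²x²) = √(0.0007858² + 0.002283² × 392²) = 0.8949; v_R² = 5.212e-06.
t = (0.8949 − 0.0007858)/5.212e-06 = 172000 days.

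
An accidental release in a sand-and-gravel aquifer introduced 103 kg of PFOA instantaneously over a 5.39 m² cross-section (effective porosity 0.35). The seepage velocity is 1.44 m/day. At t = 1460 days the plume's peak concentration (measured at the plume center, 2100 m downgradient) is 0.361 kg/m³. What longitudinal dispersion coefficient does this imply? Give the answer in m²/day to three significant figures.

1.25 m²/day

At the plume center C_max = M/(n_e·A·√(4πDt)), so D = M²/(4πt·(n_e·A·C_max)²).
n_e·A·C_max = 0.35 × 5.39 × 0.361 = 0.6810 kg/m.
D = 103²/(4π × 1460 × 0.6810²) = 1.25 m²/day.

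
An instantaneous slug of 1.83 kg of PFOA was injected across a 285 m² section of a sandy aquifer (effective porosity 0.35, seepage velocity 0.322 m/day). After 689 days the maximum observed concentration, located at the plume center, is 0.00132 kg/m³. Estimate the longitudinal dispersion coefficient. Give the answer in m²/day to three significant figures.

0.0223 m²/day

At the plume center C_max = M/(n_e·A·√(4πDt)), so D = M²/(4πt·(n_e·A·C_max)²).
n_e·A·C_max = 0.35 × 285 × 0.00132 = 0.1317 kg/m.
D = 1.83²/(4π × 689 × 0.1317²) = 0.0223 m²/day.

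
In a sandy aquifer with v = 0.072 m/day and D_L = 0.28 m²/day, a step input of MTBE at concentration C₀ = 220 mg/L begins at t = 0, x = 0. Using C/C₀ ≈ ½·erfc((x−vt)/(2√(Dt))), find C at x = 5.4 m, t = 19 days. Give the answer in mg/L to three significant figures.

23.8 mg/L

For a continuous step input, C/C₀ ≈ ½·erfc((x−vt)/(2√(Dt))).
vt = 0.072 × 19 = 1.368 m and 2√(Dt) = 2√(0.28 × 19) = 4.613 m.
Argument (x−vt)/(2√(Dt)) = (5.4 − 1.368)/4.613 = 0.8741; ½·erfc(0.8741) = 0.1082.
C = 220 × 0.1082 = 23.8 mg/L.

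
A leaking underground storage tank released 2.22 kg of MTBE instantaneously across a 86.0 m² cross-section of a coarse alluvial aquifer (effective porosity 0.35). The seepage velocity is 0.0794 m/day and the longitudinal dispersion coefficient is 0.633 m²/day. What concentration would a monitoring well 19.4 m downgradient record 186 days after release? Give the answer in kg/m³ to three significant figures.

0.00183 kg/m³

For an instantaneous plane source, C(x,t) = M/(n_e·A·√(4πDt)) · exp(−(x−vt)²/(4Dt)), with n_e·A the pore (flow) area.
Plume center vt = 0.0794 × 186 = 14.7684 m, so the well at 19.4 m is 4.6316 m downgradient of the peak.
√(4πDt) = 38.46 m, giving peak height M/(n_e·A·√(4πDt)) = 2.22/(0.35 × 86.0 × 38.46) = 0.001918 kg/m³.
(x−vt)²/(4Dt) = (4.6316)²/(4 × 0.633 × 186) = 0.04555; exp(−0.04555) = 0.9555.
C = 0.001918 × 0.9555 = 0.00183 kg/m³.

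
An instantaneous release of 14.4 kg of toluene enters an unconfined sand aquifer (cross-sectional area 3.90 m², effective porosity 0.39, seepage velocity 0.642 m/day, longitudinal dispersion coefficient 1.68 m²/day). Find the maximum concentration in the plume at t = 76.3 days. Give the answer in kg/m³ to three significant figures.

The peak of an instantaneous 1D plume sits at x = vt; there the Gaussian factor is 1 and C_max = M/(n_e·A·√(4πDt)), where n_e·A is the pore area the mass is dissolved in.
√(4πDt) = √(4π × 1.68 × 76.3) = 40.13 m, so C_max = 14.4/(0.39 × 3.90 × 40.13) = 0.236 kg/m³.

0.236 kg/m³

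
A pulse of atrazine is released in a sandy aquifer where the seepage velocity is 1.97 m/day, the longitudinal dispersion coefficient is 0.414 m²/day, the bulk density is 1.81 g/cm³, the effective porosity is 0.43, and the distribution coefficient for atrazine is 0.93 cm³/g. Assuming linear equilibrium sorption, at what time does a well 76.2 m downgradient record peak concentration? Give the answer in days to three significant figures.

Retardation factor R = 1 + ρ_b·K_d/n = 1 + 1.81 × 0.93/0.43 = 4.915.
Sorption retards both mechanisms: v_R = v/R = 0.4008 m/day, D_R = D/R = 0.08423 m²/day.
Peak time from v_R²t² + 2D_R t − x² = 0: t = (√(D_R² + v_R²x²) − D_R)/v_R².
√(D_R² + v_R²x²) = √(0.08423² + 0.4008² × 76.2²) = 30.54; v_R² = 0.1606.
t = (30.54 − 0.08423)/0.1606 = 190 days.

190 days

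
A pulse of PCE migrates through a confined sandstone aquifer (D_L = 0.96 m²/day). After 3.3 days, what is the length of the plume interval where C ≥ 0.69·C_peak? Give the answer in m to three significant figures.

The plume is Gaussian with σ = √(2Dt) = √(2 × 0.96 × 3.3) = 2.517 m.
C/C_peak = exp(−Δx²/(2σ²)) = 0.69 ⇒ Δx = σ·√(−2 ln 0.69) = 2.517 × 0.8615 = 2.168 m.
Width = 2Δx = 4.34 m.

4.34 m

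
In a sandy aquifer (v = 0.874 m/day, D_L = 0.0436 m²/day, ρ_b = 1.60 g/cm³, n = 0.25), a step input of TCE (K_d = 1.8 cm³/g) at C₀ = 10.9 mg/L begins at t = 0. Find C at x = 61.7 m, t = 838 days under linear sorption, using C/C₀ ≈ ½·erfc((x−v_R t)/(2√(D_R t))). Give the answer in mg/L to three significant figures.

1.01 mg/L

Retardation factor R = 1 + ρ_b·K_d/n = 1 + 1.60 × 1.8/0.25 = 12.52.
Sorption retards both mechanisms: v_R = v/R = 0.06981 m/day, D_R = D/R = 0.003482 m²/day.
v_R·t = 0.06981 × 838 = 58.50078 m; 2√(D_R t) = 3.416 m; argument = (61.7 − 58.50078)/3.416 = 0.9365.
C = C₀ × ½·erfc(0.9365) = 10.9 × 0.09268 = 1.01 mg/L.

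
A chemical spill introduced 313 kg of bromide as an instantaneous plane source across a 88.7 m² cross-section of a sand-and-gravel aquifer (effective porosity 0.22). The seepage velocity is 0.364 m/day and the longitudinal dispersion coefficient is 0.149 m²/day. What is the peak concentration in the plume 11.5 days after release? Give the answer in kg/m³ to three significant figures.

The peak of an instantaneous 1D plume sits at x = vt; there the Gaussian factor is 1 and C_max = M/(n_e·A·√(4πDt)), where n_e·A is the pore area the mass is dissolved in.
√(4πDt) = √(4π × 0.149 × 11.5) = 4.640 m, so C_max = 313/(0.22 × 88.7 × 4.640) = 3.46 kg/m³.

3.46 kg/m³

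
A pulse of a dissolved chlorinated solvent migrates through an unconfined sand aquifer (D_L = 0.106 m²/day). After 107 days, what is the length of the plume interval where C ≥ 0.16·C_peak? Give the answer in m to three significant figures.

18.2 m

The plume is Gaussian with σ = √(2Dt) = √(2 × 0.106 × 107) = 4.763 m.
C/C_peak = exp(−Δx²/(2σ²)) = 0.16 ⇒ Δx = σ·√(−2 ln 0.16) = 4.763 × 1.914 = 9.116 m.
Width = 2Δx = 18.2 m.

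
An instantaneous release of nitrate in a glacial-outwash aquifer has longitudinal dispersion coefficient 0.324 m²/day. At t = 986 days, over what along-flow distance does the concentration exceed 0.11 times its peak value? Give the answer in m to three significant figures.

The plume is Gaussian with σ = √(2Dt) = √(2 × 0.324 × 986) = 25.28 m.
C/C_peak = exp(−Δx²/(2σ²)) = 0.11 ⇒ Δx = σ·√(−2 ln 0.11) = 25.28 × 2.101 = 53.11 m.
Width = 2Δx = 106 m.

106 m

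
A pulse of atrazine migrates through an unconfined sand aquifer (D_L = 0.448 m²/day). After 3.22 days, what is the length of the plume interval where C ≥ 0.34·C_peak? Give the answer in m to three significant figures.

The plume is Gaussian with σ = √(2Dt) = √(2 × 0.448 × 3.22) = 1.699 m.
C/C_peak = exp(−Δx²/(2σ²)) = 0.34 ⇒ Δx = σ·√(−2 ln 0.34) = 1.699 × 1.469 = 2.496 m.
Width = 2Δx = 4.99 m.

4.99 m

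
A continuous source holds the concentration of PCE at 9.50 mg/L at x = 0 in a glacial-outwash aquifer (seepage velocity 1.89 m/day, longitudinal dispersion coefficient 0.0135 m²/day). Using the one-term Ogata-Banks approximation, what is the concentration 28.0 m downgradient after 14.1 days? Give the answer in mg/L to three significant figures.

0.136 mg/L

For a continuous step input, C/C₀ ≈ ½·erfc((x−vt)/(2√(Dt))).
vt = 1.89 × 14.1 = 26.649 m and 2√(Dt) = 2√(0.0135 × 14.1) = 0.8726 m.
Argument (x−vt)/(2√(Dt)) = (28.0 − 26.649)/0.8726 = 1.548; ½·erfc(1.548) = 0.01429.
C = 9.50 × 0.01429 = 0.136 mg/L.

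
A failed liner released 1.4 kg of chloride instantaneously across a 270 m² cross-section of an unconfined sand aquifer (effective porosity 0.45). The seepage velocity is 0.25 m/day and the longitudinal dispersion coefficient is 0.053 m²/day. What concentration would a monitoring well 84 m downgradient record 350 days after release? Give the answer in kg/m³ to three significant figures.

0.000640 kg/m³

For an instantaneous plane source, C(x,t) = M/(n_e·A·√(4πDt)) · exp(−(x−vt)²/(4Dt)), with n_e·A the pore (flow) area.
Plume center vt = 0.25 × 350 = 87.5 m, so the well at 84 m is 3.5 m upgradient of the peak.
√(4πDt) = 15.27 m, giving peak height M/(n_e·A·√(4πDt)) = 1.4/(0.45 × 270 × 15.27) = 0.0007546 kg/m³.
(x−vt)²/(4Dt) = (-3.5)²/(4 × 0.053 × 350) = 0.1651; exp(−0.1651) = 0.8478.
C = 0.0007546 × 0.8478 = 0.000640 kg/m³.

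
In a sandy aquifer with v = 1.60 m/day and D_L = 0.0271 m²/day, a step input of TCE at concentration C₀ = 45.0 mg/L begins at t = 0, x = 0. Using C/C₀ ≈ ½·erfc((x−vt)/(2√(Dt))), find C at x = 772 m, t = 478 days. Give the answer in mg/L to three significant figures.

For a continuous step input, C/C₀ ≈ ½·erfc((x−vt)/(2√(Dt))).
vt = 1.60 × 478 = 764.8 m and 2√(Dt) = 2√(0.0271 × 478) = 7.198 m.
Argument (x−vt)/(2√(Dt)) = (772 − 764.8)/7.198 = 1.000; ½·erfc(1.000) = 0.07865.
C = 45.0 × 0.07865 = 3.54 mg/L.

3.54 mg/L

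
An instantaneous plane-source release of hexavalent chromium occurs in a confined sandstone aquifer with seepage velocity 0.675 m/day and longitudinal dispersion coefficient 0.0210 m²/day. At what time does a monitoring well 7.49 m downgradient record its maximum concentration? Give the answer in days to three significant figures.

For the 1D instantaneous-source solution, setting ∂C/∂t = 0 at fixed x gives v²t² + 2Dt − x² = 0, so t = (√(D² + v²x²) − D)/v².
√(D² + v²x²) = √(0.0210² + 0.675² × 7.49²) = 5.056; v² = 0.455625.
t = (5.056 − 0.0210)/0.455625 = 11.1 days (vs. the pure-advection estimate x/v = 11.1 d).

11.1 days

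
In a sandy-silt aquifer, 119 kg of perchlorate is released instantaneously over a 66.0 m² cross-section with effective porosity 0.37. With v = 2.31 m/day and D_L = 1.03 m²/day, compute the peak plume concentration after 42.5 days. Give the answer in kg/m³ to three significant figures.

0.208 kg/m³

The peak of an instantaneous 1D plume sits at x = vt; there the Gaussian factor is 1 and C_max = M/(n_e·A·√(4πDt)), where n_e·A is the pore area the mass is dissolved in.
√(4πDt) = √(4π × 1.03 × 42.5) = 23.45 m, so C_max = 119/(0.37 × 66.0 × 23.45) = 0.208 kg/m³.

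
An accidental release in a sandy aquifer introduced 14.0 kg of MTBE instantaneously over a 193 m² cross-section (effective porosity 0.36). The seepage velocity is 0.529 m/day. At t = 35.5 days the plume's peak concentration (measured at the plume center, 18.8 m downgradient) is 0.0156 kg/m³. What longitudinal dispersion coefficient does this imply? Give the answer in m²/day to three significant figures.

At the plume center C_max = M/(n_e·A·√(4πDt)), so D = M²/(4πt·(n_e·A·C_max)²).
n_e·A·C_max = 0.36 × 193 × 0.0156 = 1.084 kg/m.
D = 14.0²/(4π × 35.5 × 1.084²) = 0.374 m²/day.

0.374 m²/day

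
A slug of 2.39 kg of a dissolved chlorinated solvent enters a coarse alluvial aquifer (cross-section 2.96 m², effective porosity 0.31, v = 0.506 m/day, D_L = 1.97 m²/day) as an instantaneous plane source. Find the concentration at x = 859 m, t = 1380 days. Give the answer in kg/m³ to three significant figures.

For an instantaneous plane source, C(x,t) = M/(n_e·A·√(4πDt)) · exp(−(x−vt)²/(4Dt)), with n_e·A the pore (flow) area.
Plume center vt = 0.506 × 1380 = 698.28 m, so the well at 859 m is 160.72 m downgradient of the peak.
√(4πDt) = 184.8 m, giving peak height M/(n_e·A·√(4πDt)) = 2.39/(0.31 × 2.96 × 184.8) = 0.01409 kg/m³.
(x−vt)²/(4Dt) = (160.72)²/(4 × 1.97 × 1380) = 2.375; exp(−2.375) = 0.09301.
C = 0.01409 × 0.09301 = 0.00131 kg/m³.

0.00131 kg/m³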